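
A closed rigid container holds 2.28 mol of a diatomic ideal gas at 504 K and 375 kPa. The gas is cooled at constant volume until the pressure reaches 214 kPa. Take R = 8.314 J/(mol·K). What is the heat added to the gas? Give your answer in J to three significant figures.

Constant volume ⇒ W = 0, so Q = ΔU = nCᵥΔT with Cᵥ = 5R/2 = 20.79 J/(mol·K).
At constant V, T₂/T₁ = P₂/P₁ ⇒ ΔT = T₁(P₂/P₁ − 1) = 504·(214/375 − 1) = -216.4 K.
ΔU = (2.28)(20.79)(-216.4) = -10254 J.

Q ≈ -10300 J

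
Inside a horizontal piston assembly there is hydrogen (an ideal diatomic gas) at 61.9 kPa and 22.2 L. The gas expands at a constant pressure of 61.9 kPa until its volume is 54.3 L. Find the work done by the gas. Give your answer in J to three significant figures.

W ≈ 1990 J

Isobaric: W = P ΔV.
W = (61.9 kPa)(54.3 − 22.2 L) = (61.9)(32.1) = 1987 J.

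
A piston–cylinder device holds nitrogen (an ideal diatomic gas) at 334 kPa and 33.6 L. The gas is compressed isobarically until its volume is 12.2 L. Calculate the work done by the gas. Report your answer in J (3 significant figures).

W ≈ -7150 J

Isobaric: W = P ΔV.
W = (334 kPa)(12.2 − 33.6 L) = (334)(-21.4) = -7148 J.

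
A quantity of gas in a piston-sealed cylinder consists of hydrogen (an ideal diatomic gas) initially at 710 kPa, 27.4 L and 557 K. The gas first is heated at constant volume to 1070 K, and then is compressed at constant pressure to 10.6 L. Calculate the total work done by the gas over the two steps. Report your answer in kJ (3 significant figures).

Step 1 (isochoric): W = 0 (constant volume).
After step 1: P = 1364 kPa (V unchanged).
Step 2 (isobaric): W = PΔV = (1364 kPa)(10.6 − 27.4 L) = -22914 J.
W_total = 0 − 22914 = -22914 J.

W_total ≈ -22.9 kJ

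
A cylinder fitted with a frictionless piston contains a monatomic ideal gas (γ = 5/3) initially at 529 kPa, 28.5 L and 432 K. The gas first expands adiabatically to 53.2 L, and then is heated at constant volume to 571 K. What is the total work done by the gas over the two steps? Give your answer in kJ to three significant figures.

W_total ≈ 7.70 kJ

Step 1 (adiabatic): W = (P₁V₁ − P₂V₂)/(γ−1) = (15076 − 9945)/0.667 = 7698 J.
Step 2 (isochoric): W = 0 (constant volume).
W_total = 7698 + 0 = 7698 J.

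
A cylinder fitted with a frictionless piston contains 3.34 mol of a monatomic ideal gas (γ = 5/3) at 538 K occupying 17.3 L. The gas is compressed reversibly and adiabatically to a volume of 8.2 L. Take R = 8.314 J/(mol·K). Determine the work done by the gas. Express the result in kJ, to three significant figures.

Adiabatic: TV^(γ−1) = const with γ = 5/3.
T₂ = T₁ (V₁/V₂)^(γ−1) = 538 × (17.3/8.2)^0.667 = 538 × 1.645 = 885 K.
W_by = nCᵥ(T₁ − T₂) = (3.34)(12.47)(538 − 885) = -14453 J.

W ≈ -14.5 kJ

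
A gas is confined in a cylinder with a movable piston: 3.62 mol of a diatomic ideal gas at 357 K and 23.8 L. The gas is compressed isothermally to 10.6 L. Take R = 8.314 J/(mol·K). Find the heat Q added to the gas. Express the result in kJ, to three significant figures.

Isothermal ⇒ ΔU = 0, so Q = W = nRT ln(V₂/V₁).
Q = (3.62)(8.314)(357) ln(10.6/23.8) = 10745 × -0.8088 = -8691 J.

Q ≈ -8.69 kJ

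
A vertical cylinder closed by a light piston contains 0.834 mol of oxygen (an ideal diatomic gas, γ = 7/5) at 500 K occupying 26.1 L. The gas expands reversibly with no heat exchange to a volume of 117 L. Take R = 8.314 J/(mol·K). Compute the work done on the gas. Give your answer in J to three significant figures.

Adiabatic: TV^(γ−1) = const with γ = 7/5.
T₂ = T₁ (V₁/V₂)^(γ−1) = 500 × (26.1/117)^0.4 = 500 × 0.5488 = 274.4 K.
W_by = nCᵥ(T₁ − T₂) = (0.834)(20.79)(500 − 274.4) = 3911 J.
Work on gas = −W_by = -3911 J.

W ≈ -3910 J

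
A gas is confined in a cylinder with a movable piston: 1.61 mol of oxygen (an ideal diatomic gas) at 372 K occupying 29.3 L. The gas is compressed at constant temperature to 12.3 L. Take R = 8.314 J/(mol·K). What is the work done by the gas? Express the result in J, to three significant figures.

Isothermal: W = nRT ln(V₂/V₁).
W = (1.61)(8.314)(372) × ln(12.3/29.3)
  = 4979 × -0.868
W_by_gas = -4322 J.

W ≈ -4320 J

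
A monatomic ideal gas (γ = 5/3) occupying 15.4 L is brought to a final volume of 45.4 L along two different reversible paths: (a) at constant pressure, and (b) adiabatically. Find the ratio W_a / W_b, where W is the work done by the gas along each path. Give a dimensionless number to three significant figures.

W_a / W_b ≈ 2.53

Path (a) isobaric: W = P₁(V₂ − V₁) → W_a/(P₁V₁) = 1.948.
Path (b) adiabatic: W = P₁V₁(1 − (V₁/V₂)^(γ−1))/(γ−1) → W_b/(P₁V₁) = 0.7704.
W_a / W_b = 1.948 / 0.7704 = 2.529.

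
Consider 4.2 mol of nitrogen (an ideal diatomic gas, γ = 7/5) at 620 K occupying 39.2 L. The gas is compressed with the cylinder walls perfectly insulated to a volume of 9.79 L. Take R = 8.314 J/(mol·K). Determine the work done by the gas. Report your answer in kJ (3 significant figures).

Adiabatic: TV^(γ−1) = const with γ = 7/5.
T₂ = T₁ (V₁/V₂)^(γ−1) = 620 × (39.2/9.79)^0.4 = 620 × 1.742 = 1080 K.
W_by = nCᵥ(T₁ − T₂) = (4.2)(20.79)(620 − 1080) = -40150 J.

W ≈ -40.1 kJ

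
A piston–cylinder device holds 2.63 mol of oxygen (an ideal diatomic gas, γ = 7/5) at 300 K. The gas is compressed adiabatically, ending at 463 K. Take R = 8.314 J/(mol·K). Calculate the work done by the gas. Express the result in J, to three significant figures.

Adiabatic ⇒ Q = 0, so W_by = −ΔU = nCᵥ(T₁ − T₂).
Cᵥ = 5R/2 = 20.79 J/(mol·K).
W = (2.63)(20.79)(300 − 463) = -8910 J.

W ≈ -8910 J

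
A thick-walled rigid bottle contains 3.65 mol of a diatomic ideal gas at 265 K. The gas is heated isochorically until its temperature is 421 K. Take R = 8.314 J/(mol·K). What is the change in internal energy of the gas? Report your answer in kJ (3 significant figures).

Constant volume ⇒ W = 0, so Q = ΔU = nCᵥΔT with Cᵥ = 5R/2 = 20.79 J/(mol·K).
ΔU = (3.65)(20.79)(421 − 265) = 11835 J.

ΔU ≈ 11.8 kJ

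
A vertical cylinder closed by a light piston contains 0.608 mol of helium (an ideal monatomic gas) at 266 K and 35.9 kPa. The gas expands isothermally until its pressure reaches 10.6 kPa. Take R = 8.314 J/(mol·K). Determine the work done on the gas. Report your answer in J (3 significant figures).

W ≈ -1640 J

Isothermal process: W = nRT ln(V₂/V₁) = nRT ln(P₁/P₂).
W = (0.608)(8.314)(266) × ln(35.9/10.6)
  = 1345 × ln(3.387) = 1345 × 1.22
W_by_gas = 1640 J; work on gas = −W_by = -1640 J.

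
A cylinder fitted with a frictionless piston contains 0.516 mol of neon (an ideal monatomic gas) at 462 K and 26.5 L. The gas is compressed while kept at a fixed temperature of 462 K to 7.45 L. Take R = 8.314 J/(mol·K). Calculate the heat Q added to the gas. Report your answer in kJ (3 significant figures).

Q ≈ -2.52 kJ

Isothermal ⇒ ΔU = 0, so Q = W = nRT ln(V₂/V₁).
Q = (0.516)(8.314)(462) ln(7.45/26.5) = 1982 × -1.269 = -2515 J.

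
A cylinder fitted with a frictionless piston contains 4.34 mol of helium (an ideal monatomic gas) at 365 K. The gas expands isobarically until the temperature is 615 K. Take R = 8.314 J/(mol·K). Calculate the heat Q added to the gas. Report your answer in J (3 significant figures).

Q ≈ 22600 J

Isobaric: W = nRΔT = (4.34)(8.314)(250) = 9021 J.
ΔU = nCᵥΔT with Cᵥ = 3R/2: ΔU = (4.34)(12.47)(250) = 13531 J.
Q = ΔU + W = 13531 + 9021 = 22552 J.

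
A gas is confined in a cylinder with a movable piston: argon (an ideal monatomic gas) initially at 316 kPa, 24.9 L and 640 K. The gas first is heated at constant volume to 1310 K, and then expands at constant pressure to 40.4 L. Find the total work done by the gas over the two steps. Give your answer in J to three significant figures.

W_total ≈ 10000 J

Step 1 (isochoric): W = 0 (constant volume).
After step 1: P = 646.8 kPa (V unchanged).
Step 2 (isobaric): W = PΔV = (646.8 kPa)(40.4 − 24.9 L) = 10026 J.
W_total = 0 + 10026 = 10026 J.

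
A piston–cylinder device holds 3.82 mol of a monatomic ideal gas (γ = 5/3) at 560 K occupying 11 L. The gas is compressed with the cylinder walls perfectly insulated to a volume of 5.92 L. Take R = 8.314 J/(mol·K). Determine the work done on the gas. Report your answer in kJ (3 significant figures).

W ≈ 13.6 kJ

Adiabatic: TV^(γ−1) = const with γ = 5/3.
T₂ = T₁ (V₁/V₂)^(γ−1) = 560 × (11/5.92)^0.667 = 560 × 1.511 = 846.4 K.
W_by = nCᵥ(T₁ − T₂) = (3.82)(12.47)(560 − 846.4) = -13643 J.
Work on gas = −W_by = 13643 J.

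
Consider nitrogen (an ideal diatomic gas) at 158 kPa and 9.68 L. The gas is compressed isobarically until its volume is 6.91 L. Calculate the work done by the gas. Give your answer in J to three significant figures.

Isobaric: W = P ΔV.
W = (158 kPa)(6.91 − 9.68 L) = (158)(-2.77) = -437.7 J.

W ≈ -438 J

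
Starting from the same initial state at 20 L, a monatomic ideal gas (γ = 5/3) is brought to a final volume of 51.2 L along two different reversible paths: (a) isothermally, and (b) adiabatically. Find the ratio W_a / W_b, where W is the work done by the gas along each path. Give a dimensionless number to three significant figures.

W_a / W_b ≈ 1.35

Path (a) isothermal: W = P₁V₁ ln(V₂/V₁) → W_a/(P₁V₁) = 0.94.
Path (b) adiabatic: W = P₁V₁(1 − (V₁/V₂)^(γ−1))/(γ−1) → W_b/(P₁V₁) = 0.6984.
W_a / W_b = 0.94 / 0.6984 = 1.346.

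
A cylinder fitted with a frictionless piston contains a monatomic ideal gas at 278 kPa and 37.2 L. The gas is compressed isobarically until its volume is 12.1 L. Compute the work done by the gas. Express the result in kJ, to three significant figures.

Isobaric: W = P ΔV.
W = (278 kPa)(12.1 − 37.2 L) = (278)(-25.1) = -6978 J.

W ≈ -6.98 kJ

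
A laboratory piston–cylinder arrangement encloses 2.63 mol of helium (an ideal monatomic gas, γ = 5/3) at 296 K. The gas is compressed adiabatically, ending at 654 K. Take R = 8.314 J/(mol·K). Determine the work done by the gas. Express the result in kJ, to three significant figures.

W ≈ -11.7 kJ

Adiabatic ⇒ Q = 0, so W_by = −ΔU = nCᵥ(T₁ − T₂).
Cᵥ = 3R/2 = 12.47 J/(mol·K).
W = (2.63)(12.47)(296 − 654) = -11742 J.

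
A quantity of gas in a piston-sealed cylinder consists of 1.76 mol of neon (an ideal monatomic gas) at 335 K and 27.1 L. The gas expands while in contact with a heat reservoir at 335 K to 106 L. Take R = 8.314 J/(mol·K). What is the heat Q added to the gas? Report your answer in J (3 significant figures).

Q ≈ 6690 J

Isothermal ⇒ ΔU = 0, so Q = W = nRT ln(V₂/V₁).
Q = (1.76)(8.314)(335) ln(106/27.1) = 4902 × 1.364 = 6686 J.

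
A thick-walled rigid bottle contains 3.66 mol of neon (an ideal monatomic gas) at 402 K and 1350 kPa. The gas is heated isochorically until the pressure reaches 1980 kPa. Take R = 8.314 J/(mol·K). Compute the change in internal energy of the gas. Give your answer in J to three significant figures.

ΔU ≈ 8560 J

Constant volume ⇒ W = 0, so Q = ΔU = nCᵥΔT with Cᵥ = 3R/2 = 12.47 J/(mol·K).
At constant V, T₂/T₁ = P₂/P₁ ⇒ ΔT = T₁(P₂/P₁ − 1) = 402·(1980/1350 − 1) = 187.6 K.
ΔU = (3.66)(12.47)(187.6) = 8563 J.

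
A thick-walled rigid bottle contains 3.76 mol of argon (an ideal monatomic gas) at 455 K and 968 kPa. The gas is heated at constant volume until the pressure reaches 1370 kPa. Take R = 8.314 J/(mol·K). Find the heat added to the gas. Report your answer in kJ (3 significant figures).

Q ≈ 8.86 kJ

Constant volume ⇒ W = 0, so Q = ΔU = nCᵥΔT with Cᵥ = 3R/2 = 12.47 J/(mol·K).
At constant V, T₂/T₁ = P₂/P₁ ⇒ ΔT = T₁(P₂/P₁ − 1) = 455·(1370/968 − 1) = 189 K.
ΔU = (3.76)(12.47)(189) = 8860 J.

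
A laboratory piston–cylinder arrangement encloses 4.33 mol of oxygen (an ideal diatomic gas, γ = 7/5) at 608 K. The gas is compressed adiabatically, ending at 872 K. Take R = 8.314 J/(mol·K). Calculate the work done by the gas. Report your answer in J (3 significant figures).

W ≈ -23800 J

Adiabatic ⇒ Q = 0, so W_by = −ΔU = nCᵥ(T₁ − T₂).
Cᵥ = 5R/2 = 20.79 J/(mol·K).
W = (4.33)(20.79)(608 − 872) = -23760 J.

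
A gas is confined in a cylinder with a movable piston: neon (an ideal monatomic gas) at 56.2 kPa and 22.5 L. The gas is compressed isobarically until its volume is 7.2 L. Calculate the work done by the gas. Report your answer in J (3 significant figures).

Isobaric: W = P ΔV.
W = (56.2 kPa)(7.2 − 22.5 L) = (56.2)(-15.3) = -859.9 J.

W ≈ -860 J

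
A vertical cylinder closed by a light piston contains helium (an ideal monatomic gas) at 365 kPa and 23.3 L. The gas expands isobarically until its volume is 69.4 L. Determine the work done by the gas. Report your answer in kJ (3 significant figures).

W ≈ 16.8 kJ

Isobaric: W = P ΔV.
W = (365 kPa)(69.4 − 23.3 L) = (365)(46.1) = 16827 J.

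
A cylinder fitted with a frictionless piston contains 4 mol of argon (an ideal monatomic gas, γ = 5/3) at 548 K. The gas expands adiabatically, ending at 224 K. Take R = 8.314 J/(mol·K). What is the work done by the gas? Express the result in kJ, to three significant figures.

Adiabatic ⇒ Q = 0, so W_by = −ΔU = nCᵥ(T₁ − T₂).
Cᵥ = 3R/2 = 12.47 J/(mol·K).
W = (4)(12.47)(548 − 224) = 16162 J.

W ≈ 16.2 kJ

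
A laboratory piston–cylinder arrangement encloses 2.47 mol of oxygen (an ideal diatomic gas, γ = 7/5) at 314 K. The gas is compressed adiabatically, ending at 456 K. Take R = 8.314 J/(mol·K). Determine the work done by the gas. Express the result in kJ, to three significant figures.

W ≈ -7.29 kJ

Adiabatic ⇒ Q = 0, so W_by = −ΔU = nCᵥ(T₁ − T₂).
Cᵥ = 5R/2 = 20.79 J/(mol·K).
W = (2.47)(20.79)(314 − 456) = -7290 J.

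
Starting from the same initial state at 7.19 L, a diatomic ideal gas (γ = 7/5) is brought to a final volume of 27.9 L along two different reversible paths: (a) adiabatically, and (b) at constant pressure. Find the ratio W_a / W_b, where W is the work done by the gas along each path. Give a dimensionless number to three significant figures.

Path (a) adiabatic: W = P₁V₁(1 − (V₁/V₂)^(γ−1))/(γ−1) → W_a/(P₁V₁) = 1.047.
Path (b) isobaric: W = P₁(V₂ − V₁) → W_b/(P₁V₁) = 2.88.
W_a / W_b = 1.047 / 2.88 = 0.3633.

W_a / W_b ≈ 0.363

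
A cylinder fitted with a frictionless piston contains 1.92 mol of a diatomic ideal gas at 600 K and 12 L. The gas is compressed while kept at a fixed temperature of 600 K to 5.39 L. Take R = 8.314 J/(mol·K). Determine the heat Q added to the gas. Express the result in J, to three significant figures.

Isothermal ⇒ ΔU = 0, so Q = W = nRT ln(V₂/V₁).
Q = (1.92)(8.314)(600) ln(5.39/12) = 9578 × -0.8004 = -7666 J.

Q ≈ -7670 J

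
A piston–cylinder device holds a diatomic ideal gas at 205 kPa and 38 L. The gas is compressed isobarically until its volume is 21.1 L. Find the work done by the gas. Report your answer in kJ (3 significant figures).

W ≈ -3.46 kJ

Isobaric: W = P ΔV.
W = (205 kPa)(21.1 − 38 L) = (205)(-16.9) = -3464 J.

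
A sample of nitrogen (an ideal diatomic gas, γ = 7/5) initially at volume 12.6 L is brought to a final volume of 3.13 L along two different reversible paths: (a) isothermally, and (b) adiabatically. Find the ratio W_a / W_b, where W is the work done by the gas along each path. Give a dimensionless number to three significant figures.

W_a / W_b ≈ 0.747

Path (a) isothermal: W = P₁V₁ ln(V₂/V₁) → W_a/(P₁V₁) = -1.393.
Path (b) adiabatic: W = P₁V₁(1 − (V₁/V₂)^(γ−1))/(γ−1) → W_b/(P₁V₁) = -1.864.
W_a / W_b = -1.393 / -1.864 = 0.7472.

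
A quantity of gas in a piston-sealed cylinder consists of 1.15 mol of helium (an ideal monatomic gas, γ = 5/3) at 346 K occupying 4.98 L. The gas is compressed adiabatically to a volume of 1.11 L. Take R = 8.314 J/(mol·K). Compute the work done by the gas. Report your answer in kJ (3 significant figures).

W ≈ -8.54 kJ

Adiabatic: TV^(γ−1) = const with γ = 5/3.
T₂ = T₁ (V₁/V₂)^(γ−1) = 346 × (4.98/1.11)^0.667 = 346 × 2.72 = 941.2 K.
W_by = nCᵥ(T₁ − T₂) = (1.15)(12.47)(346 − 941.2) = -8536 J.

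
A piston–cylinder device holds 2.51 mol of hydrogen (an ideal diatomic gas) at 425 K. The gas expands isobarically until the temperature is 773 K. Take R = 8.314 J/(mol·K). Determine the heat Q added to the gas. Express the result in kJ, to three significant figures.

Isobaric: W = nRΔT = (2.51)(8.314)(348) = 7262 J.
ΔU = nCᵥΔT with Cᵥ = 5R/2: ΔU = (2.51)(20.79)(348) = 18155 J.
Q = ΔU + W = 18155 + 7262 = 25417 J.

Q ≈ 25.4 kJ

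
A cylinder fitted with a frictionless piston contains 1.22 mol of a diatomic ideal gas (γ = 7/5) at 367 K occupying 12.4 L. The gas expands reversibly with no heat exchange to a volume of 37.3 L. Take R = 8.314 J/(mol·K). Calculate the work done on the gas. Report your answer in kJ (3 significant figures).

W ≈ -3.32 kJ

Adiabatic: TV^(γ−1) = const with γ = 7/5.
T₂ = T₁ (V₁/V₂)^(γ−1) = 367 × (12.4/37.3)^0.4 = 367 × 0.6437 = 236.2 K.
W_by = nCᵥ(T₁ − T₂) = (1.22)(20.79)(367 − 236.2) = 3316 J.
Work on gas = −W_by = -3316 J.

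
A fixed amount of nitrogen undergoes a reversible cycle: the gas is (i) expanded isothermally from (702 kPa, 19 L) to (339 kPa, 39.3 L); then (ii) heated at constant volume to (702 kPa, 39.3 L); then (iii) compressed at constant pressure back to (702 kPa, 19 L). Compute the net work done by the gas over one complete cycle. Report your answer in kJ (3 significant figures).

Leg (i): W = PᵢVᵢ ln(V_f/Vᵢ) = (13338) ln(39.3/19) = 9694 J.
Leg (ii): W = 0.
Leg (iii): W = PΔV = (702)(19 − 39.3) = -14251 J.
W_net = 9694 − 14251 = -4557 J.

W_net ≈ -4.56 kJ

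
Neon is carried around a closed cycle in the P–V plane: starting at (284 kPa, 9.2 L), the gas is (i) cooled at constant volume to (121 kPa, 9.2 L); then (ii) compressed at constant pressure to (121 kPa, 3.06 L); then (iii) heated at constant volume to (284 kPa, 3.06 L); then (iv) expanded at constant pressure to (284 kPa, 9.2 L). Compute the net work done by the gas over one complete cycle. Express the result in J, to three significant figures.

W_net ≈ 1000 J

Constant-volume legs do no work.
W(ii) = (121)(3.06 − 9.2) = -742.9 J; W(iv) = (284)(9.2 − 3.06) = 1744 J.
W_net = -742.9 + 1744 = 1001 J (the clockwise enclosed area).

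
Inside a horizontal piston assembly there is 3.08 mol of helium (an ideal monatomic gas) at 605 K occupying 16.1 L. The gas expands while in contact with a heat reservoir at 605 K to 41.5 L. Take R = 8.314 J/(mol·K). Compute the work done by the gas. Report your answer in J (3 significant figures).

W ≈ 14700 J

Isothermal: W = nRT ln(V₂/V₁).
W = (3.08)(8.314)(605) × ln(41.5/16.1)
  = 15492 × 0.9469
W_by_gas = 14669 J.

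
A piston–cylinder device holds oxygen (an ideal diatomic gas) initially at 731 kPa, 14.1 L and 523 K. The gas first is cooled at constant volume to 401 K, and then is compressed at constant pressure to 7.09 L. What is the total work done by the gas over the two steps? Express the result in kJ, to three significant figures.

Step 1 (isochoric): W = 0 (constant volume).
After step 1: P = 560.5 kPa (V unchanged).
Step 2 (isobaric): W = PΔV = (560.5 kPa)(7.09 − 14.1 L) = -3929 J.
W_total = 0 − 3929 = -3929 J.

W_total ≈ -3.93 kJ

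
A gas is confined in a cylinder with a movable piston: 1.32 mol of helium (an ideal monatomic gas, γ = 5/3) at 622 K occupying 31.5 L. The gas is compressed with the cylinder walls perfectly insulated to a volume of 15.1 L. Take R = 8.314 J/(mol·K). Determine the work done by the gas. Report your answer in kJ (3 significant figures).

Adiabatic: TV^(γ−1) = const with γ = 5/3.
T₂ = T₁ (V₁/V₂)^(γ−1) = 622 × (31.5/15.1)^0.667 = 622 × 1.633 = 1015 K.
W_by = nCᵥ(T₁ − T₂) = (1.32)(12.47)(622 − 1015) = -6478 J.

W ≈ -6.48 kJ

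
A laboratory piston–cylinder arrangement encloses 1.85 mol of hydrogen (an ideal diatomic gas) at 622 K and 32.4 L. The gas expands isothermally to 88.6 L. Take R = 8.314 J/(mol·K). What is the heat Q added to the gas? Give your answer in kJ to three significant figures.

Q ≈ 9.62 kJ

Isothermal ⇒ ΔU = 0, so Q = W = nRT ln(V₂/V₁).
Q = (1.85)(8.314)(622) ln(88.6/32.4) = 9567 × 1.006 = 9624 J.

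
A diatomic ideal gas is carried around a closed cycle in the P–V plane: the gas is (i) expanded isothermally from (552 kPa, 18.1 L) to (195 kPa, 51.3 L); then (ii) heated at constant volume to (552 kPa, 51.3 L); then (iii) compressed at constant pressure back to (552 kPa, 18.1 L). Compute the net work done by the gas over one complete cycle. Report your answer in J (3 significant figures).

W_net ≈ -7920 J

Leg (i): W = PᵢVᵢ ln(V_f/Vᵢ) = (9991) ln(51.3/18.1) = 10409 J.
Leg (ii): W = 0.
Leg (iii): W = PΔV = (552)(18.1 − 51.3) = -18326 J.
W_net = 10409 − 18326 = -7918 J.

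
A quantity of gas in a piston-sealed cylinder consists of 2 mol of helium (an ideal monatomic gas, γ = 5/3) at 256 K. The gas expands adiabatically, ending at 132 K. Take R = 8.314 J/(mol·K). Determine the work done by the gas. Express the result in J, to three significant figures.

Adiabatic ⇒ Q = 0, so W_by = −ΔU = nCᵥ(T₁ − T₂).
Cᵥ = 3R/2 = 12.47 J/(mol·K).
W = (2)(12.47)(256 − 132) = 3093 J.

W ≈ 3090 J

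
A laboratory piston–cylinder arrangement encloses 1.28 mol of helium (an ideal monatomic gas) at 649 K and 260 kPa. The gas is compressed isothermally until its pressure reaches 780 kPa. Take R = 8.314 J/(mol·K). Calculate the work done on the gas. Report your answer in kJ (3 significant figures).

Isothermal process: W = nRT ln(V₂/V₁) = nRT ln(P₁/P₂).
W = (1.28)(8.314)(649) × ln(260/780)
  = 6907 × ln(0.3333) = 6907 × -1.099
W_by_gas = -7588 J; work on gas = −W_by = 7588 J.

W ≈ 7.59 kJ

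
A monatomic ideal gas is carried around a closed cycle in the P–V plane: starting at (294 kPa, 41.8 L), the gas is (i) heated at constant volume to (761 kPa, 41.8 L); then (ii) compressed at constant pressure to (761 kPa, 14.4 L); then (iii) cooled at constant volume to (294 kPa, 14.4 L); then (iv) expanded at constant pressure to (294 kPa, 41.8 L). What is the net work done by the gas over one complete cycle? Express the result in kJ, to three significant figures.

Constant-volume legs do no work.
W(ii) = (761)(14.4 − 41.8) = -20851 J; W(iv) = (294)(41.8 − 14.4) = 8056 J.
W_net = -20851 + 8056 = -12796 J (the counter-clockwise enclosed area).

W_net ≈ -12.8 kJ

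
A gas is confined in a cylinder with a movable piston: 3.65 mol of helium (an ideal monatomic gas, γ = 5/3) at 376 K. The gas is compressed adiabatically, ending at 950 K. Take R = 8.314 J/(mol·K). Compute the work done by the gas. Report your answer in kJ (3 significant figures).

W ≈ -26.1 kJ

Adiabatic ⇒ Q = 0, so W_by = −ΔU = nCᵥ(T₁ − T₂).
Cᵥ = 3R/2 = 12.47 J/(mol·K).
W = (3.65)(12.47)(376 − 950) = -26128 J.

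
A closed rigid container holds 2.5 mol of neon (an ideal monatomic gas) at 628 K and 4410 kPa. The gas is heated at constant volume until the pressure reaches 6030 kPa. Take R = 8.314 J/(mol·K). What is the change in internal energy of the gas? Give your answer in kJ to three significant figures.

Constant volume ⇒ W = 0, so Q = ΔU = nCᵥΔT with Cᵥ = 3R/2 = 12.47 J/(mol·K).
At constant V, T₂/T₁ = P₂/P₁ ⇒ ΔT = T₁(P₂/P₁ − 1) = 628·(6030/4410 − 1) = 230.7 K.
ΔU = (2.5)(12.47)(230.7) = 7192 J.

ΔU ≈ 7.19 kJ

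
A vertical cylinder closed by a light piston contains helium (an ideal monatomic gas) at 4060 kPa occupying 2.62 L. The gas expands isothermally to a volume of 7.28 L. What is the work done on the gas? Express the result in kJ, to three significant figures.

W ≈ -10.9 kJ

Isothermal: W = nRT ln(V₂/V₁) = P₁V₁ ln(V₂/V₁).
P₁V₁ = (4060 kPa)(2.62 L) = 10637 J.
W = 10637 × ln(7.28/2.62) = 10637 × 1.022
W_by_gas = 10871 J; work on gas = −W_by = -10871 J.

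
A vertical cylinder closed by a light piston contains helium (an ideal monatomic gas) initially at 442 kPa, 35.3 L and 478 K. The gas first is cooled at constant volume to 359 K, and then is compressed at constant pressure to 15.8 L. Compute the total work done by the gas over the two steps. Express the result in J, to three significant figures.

Step 1 (isochoric): W = 0 (constant volume).
After step 1: P = 332 kPa (V unchanged).
Step 2 (isobaric): W = PΔV = (332 kPa)(15.8 − 35.3 L) = -6473 J.
W_total = 0 − 6473 = -6473 J.

W_total ≈ -6470 J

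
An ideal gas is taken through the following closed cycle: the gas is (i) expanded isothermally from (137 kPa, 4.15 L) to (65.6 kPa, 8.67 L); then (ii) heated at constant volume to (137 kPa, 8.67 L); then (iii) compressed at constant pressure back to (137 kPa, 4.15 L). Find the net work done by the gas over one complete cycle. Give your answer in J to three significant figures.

Leg (i): W = PᵢVᵢ ln(V_f/Vᵢ) = (568.6) ln(8.67/4.15) = 418.9 J.
Leg (ii): W = 0.
Leg (iii): W = PΔV = (137)(4.15 − 8.67) = -619.2 J.
W_net = 418.9 − 619.2 = -200.4 J.

W_net ≈ -200 J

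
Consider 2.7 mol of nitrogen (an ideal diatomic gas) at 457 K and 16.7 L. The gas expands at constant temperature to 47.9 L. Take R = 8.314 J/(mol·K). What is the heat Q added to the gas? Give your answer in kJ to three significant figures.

Q ≈ 10.8 kJ

Isothermal ⇒ ΔU = 0, so Q = W = nRT ln(V₂/V₁).
Q = (2.7)(8.314)(457) ln(47.9/16.7) = 10259 × 1.054 = 10810 J.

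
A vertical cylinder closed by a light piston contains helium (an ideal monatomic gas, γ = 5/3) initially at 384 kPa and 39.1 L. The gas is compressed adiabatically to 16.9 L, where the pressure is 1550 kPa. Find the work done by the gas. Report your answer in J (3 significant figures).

W ≈ -16800 J

Adiabatic: W = (P₁V₁ − P₂V₂)/(γ − 1) with γ = 5/3.
P₁V₁ = 15014 J, P₂V₂ = 26195 J.
W = (15014 − 26195) / 0.6667 = -16771 J.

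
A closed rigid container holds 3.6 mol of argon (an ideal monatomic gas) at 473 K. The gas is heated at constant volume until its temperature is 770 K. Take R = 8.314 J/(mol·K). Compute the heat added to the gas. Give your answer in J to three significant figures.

Constant volume ⇒ W = 0, so Q = ΔU = nCᵥΔT with Cᵥ = 3R/2 = 12.47 J/(mol·K).
ΔU = (3.6)(12.47)(770 − 473) = 13334 J.

Q ≈ 13300 J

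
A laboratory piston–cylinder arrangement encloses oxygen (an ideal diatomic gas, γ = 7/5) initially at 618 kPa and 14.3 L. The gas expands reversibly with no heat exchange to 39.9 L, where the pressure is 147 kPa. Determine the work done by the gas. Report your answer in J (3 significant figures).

W ≈ 7430 J

Adiabatic: W = (P₁V₁ − P₂V₂)/(γ − 1) with γ = 7/5.
P₁V₁ = 8837 J, P₂V₂ = 5865 J.
W = (8837 − 5865) / 0.4 = 7430 J.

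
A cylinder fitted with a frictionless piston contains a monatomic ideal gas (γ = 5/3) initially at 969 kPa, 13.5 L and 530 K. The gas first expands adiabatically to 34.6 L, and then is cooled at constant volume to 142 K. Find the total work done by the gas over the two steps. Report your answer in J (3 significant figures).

Step 1 (adiabatic): W = (P₁V₁ − P₂V₂)/(γ−1) = (13082 − 6985)/0.667 = 9145 J.
Step 2 (isochoric): W = 0 (constant volume).
W_total = 9145 + 0 = 9145 J.

W_total ≈ 9140 J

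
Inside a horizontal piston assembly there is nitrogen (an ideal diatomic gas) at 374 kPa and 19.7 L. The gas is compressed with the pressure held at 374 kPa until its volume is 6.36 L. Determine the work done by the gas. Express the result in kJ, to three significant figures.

W ≈ -4.99 kJ

Isobaric: W = P ΔV.
W = (374 kPa)(6.36 − 19.7 L) = (374)(-13.34) = -4989 J.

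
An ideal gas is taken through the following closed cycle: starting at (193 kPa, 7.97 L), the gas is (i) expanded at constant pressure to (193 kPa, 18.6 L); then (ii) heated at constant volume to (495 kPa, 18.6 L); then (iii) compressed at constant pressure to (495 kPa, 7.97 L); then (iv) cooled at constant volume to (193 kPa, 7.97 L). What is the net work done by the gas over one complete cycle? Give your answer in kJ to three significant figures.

W_net ≈ -3.21 kJ

Constant-volume legs do no work.
W(i) = (193)(18.6 − 7.97) = 2052 J; W(iii) = (495)(7.97 − 18.6) = -5262 J.
W_net = 2052 − 5262 = -3210 J (the counter-clockwise enclosed area).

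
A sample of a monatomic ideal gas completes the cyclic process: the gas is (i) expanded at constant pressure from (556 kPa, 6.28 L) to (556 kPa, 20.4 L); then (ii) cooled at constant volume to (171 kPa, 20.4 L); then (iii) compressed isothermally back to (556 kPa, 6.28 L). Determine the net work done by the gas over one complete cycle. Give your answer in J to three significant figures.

W_net ≈ 3740 J

Leg (i): W = PΔV = (556)(20.4 − 6.28) = 7851 J.
Leg (ii): W = 0.
Leg (iii): W = PᵢVᵢ ln(V_f/Vᵢ) = (3488) ln(6.28/20.4) = -4110 J.
W_net = 7851 − 4110 = 3741 J.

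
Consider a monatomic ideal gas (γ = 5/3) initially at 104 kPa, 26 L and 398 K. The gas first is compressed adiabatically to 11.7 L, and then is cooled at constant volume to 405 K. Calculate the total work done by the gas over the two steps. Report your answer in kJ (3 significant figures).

Step 1 (adiabatic): W = (P₁V₁ − P₂V₂)/(γ−1) = (2704 − 4605)/0.667 = -2851 J.
Step 2 (isochoric): W = 0 (constant volume).
W_total = -2851 + 0 = -2851 J.

W_total ≈ -2.85 kJ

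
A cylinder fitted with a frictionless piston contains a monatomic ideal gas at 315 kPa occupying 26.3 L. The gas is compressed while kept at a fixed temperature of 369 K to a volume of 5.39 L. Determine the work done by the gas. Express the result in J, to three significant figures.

W ≈ -13100 J

Isothermal: W = nRT ln(V₂/V₁) = P₁V₁ ln(V₂/V₁).
P₁V₁ = (315 kPa)(26.3 L) = 8284 J.
W = 8284 × ln(5.39/26.3) = 8284 × -1.585
W_by_gas = -13131 J.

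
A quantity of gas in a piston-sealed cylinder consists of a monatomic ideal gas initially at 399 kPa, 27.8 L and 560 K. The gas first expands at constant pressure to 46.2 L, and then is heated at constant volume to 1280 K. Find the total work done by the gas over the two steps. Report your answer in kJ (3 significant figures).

Step 1 (isobaric): W = PΔV = (399 kPa)(46.2 − 27.8 L) = 7342 J.
Step 2 (isochoric): W = 0 (constant volume).
W_total = 7342 + 0 = 7342 J.

W_total ≈ 7.34 kJ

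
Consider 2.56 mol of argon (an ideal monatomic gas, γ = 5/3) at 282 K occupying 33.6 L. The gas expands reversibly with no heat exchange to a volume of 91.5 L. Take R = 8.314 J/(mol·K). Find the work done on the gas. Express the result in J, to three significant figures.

W ≈ -4390 J

Adiabatic: TV^(γ−1) = const with γ = 5/3.
T₂ = T₁ (V₁/V₂)^(γ−1) = 282 × (33.6/91.5)^0.667 = 282 × 0.5128 = 144.6 K.
W_by = nCᵥ(T₁ − T₂) = (2.56)(12.47)(282 − 144.6) = 4386 J.
Work on gas = −W_by = -4386 J.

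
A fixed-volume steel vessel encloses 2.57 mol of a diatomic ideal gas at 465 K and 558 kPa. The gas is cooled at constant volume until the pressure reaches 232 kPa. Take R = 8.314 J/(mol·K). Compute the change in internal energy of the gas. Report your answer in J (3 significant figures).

ΔU ≈ -14500 J

Constant volume ⇒ W = 0, so Q = ΔU = nCᵥΔT with Cᵥ = 5R/2 = 20.79 J/(mol·K).
At constant V, T₂/T₁ = P₂/P₁ ⇒ ΔT = T₁(P₂/P₁ − 1) = 465·(232/558 − 1) = -271.7 K.
ΔU = (2.57)(20.79)(-271.7) = -14512 J.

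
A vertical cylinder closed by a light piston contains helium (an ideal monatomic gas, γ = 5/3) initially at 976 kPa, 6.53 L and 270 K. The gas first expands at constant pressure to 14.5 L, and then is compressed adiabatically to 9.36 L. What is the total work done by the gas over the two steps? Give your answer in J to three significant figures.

Step 1 (isobaric): W = PΔV = (976 kPa)(14.5 − 6.53 L) = 7779 J.
After step 1: P = 976 kPa, V = 14.5 L, T = 599.5 K.
Step 2 (adiabatic): W = (P₁V₁ − P₂V₂)/(γ−1) = (14152 − 18947)/0.667 = -7193 J.
W_total = 7779 − 7193 = 585.9 J.

W_total ≈ 586 J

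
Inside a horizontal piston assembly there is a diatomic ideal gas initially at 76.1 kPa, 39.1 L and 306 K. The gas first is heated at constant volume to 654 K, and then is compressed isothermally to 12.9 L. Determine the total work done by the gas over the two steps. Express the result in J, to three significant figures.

W_total ≈ -7050 J

Step 1 (isochoric): W = 0 (constant volume).
After step 1: P = 162.6 kPa (V unchanged).
Step 2 (isothermal): W = P₁V₁ ln(V₂/V₁) = (6359) ln(12.9/39.1) = -7052 J.
W_total = 0 − 7052 = -7052 J.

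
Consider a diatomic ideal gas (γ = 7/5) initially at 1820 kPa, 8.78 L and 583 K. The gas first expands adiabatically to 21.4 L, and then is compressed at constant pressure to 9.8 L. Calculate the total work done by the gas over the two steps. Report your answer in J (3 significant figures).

Step 1 (adiabatic): W = (P₁V₁ − P₂V₂)/(γ−1) = (15980 − 11189)/0.4 = 11976 J.
After step 1: P = 522.9 kPa, V = 21.4 L, T = 408.2 K.
Step 2 (isobaric): W = PΔV = (522.9 kPa)(9.8 − 21.4 L) = -6065 J.
W_total = 11976 − 6065 = 5911 J.

W_total ≈ 5910 J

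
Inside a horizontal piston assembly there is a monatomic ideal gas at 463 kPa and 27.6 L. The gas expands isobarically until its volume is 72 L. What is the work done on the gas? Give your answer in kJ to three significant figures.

W ≈ -20.6 kJ

Isobaric: W = P ΔV.
W = (463 kPa)(72 − 27.6 L) = (463)(44.4) = 20557 J.
Work on gas = −W_by = -20557 J.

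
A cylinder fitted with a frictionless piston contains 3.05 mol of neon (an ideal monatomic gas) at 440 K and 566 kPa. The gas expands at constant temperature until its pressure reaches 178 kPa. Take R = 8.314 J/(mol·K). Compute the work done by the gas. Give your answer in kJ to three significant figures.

Isothermal process: W = nRT ln(V₂/V₁) = nRT ln(P₁/P₂).
W = (3.05)(8.314)(440) × ln(566/178)
  = 11157 × ln(3.18) = 11157 × 1.157
W_by_gas = 12907 J.

W ≈ 12.9 kJ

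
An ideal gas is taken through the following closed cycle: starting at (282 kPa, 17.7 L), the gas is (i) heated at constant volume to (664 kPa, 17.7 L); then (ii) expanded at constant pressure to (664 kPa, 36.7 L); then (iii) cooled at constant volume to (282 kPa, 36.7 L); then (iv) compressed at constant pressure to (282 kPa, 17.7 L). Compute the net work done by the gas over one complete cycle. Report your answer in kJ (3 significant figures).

W_net ≈ 7.26 kJ

Constant-volume legs do no work.
W(ii) = (664)(36.7 − 17.7) = 12616 J; W(iv) = (282)(17.7 − 36.7) = -5358 J.
W_net = 12616 − 5358 = 7258 J (the clockwise enclosed area).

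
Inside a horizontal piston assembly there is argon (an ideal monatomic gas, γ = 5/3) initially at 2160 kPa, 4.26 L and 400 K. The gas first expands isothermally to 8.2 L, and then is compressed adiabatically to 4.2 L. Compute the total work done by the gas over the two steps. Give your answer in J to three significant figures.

Step 1 (isothermal): W = P₁V₁ ln(V₂/V₁) = (9202) ln(8.2/4.26) = 6026 J.
After step 1: P = 1122 kPa, V = 8.2 L, T = 400 K.
Step 2 (adiabatic): W = (P₁V₁ − P₂V₂)/(γ−1) = (9202 − 14374)/0.667 = -7758 J.
W_total = 6026 − 7758 = -1733 J.

W_total ≈ -1730 J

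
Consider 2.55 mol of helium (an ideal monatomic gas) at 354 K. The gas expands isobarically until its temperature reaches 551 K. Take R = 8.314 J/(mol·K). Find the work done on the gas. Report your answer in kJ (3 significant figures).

W ≈ -4.18 kJ

Isobaric: W = P ΔV = nR ΔT.
W = (2.55)(8.314)(551 − 354) = 4177 J.
Work on gas = −W_by = -4177 J.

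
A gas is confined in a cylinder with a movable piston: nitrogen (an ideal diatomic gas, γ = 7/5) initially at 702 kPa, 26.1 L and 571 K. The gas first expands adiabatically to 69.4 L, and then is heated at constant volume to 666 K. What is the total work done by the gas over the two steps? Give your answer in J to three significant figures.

Step 1 (adiabatic): W = (P₁V₁ − P₂V₂)/(γ−1) = (18322 − 12391)/0.4 = 14829 J.
Step 2 (isochoric): W = 0 (constant volume).
W_total = 14829 + 0 = 14829 J.

W_total ≈ 14800 J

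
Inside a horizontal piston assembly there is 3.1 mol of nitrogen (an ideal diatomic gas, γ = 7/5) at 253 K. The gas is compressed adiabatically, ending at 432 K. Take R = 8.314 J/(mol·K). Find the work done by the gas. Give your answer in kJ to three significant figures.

W ≈ -11.5 kJ

Adiabatic ⇒ Q = 0, so W_by = −ΔU = nCᵥ(T₁ − T₂).
Cᵥ = 5R/2 = 20.79 J/(mol·K).
W = (3.1)(20.79)(253 − 432) = -11534 J.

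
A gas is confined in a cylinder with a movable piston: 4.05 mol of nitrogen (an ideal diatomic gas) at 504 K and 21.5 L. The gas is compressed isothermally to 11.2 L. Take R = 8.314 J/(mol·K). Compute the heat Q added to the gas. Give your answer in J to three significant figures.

Q ≈ -11100 J

Isothermal ⇒ ΔU = 0, so Q = W = nRT ln(V₂/V₁).
Q = (4.05)(8.314)(504) ln(11.2/21.5) = 16971 × -0.6521 = -11067 J.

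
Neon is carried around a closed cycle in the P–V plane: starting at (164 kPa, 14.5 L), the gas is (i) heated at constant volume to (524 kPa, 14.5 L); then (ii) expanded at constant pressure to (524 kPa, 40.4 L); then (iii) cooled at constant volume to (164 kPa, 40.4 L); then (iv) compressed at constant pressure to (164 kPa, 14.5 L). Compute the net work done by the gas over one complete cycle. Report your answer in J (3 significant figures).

W_net ≈ 9320 J

Constant-volume legs do no work.
W(ii) = (524)(40.4 − 14.5) = 13572 J; W(iv) = (164)(14.5 − 40.4) = -4248 J.
W_net = 13572 − 4248 = 9324 J (the clockwise enclosed area).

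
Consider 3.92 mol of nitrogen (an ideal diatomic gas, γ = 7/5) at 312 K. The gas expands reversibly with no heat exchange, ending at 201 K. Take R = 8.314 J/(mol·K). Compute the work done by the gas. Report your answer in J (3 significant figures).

W ≈ 9040 J

Adiabatic ⇒ Q = 0, so W_by = −ΔU = nCᵥ(T₁ − T₂).
Cᵥ = 5R/2 = 20.79 J/(mol·K).
W = (3.92)(20.79)(312 − 201) = 9044 J.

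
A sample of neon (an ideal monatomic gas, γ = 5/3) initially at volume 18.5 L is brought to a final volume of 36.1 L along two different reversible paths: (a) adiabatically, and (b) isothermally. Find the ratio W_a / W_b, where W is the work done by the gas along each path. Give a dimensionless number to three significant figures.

W_a / W_b ≈ 0.807

Path (a) adiabatic: W = P₁V₁(1 − (V₁/V₂)^(γ−1))/(γ−1) → W_a/(P₁V₁) = 0.5394.
Path (b) isothermal: W = P₁V₁ ln(V₂/V₁) → W_b/(P₁V₁) = 0.6685.
W_a / W_b = 0.5394 / 0.6685 = 0.8069.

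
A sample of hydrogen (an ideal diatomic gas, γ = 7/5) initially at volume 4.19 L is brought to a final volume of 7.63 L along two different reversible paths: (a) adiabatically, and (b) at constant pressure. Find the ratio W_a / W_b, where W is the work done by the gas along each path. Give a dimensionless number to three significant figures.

W_a / W_b ≈ 0.649

Path (a) adiabatic: W = P₁V₁(1 − (V₁/V₂)^(γ−1))/(γ−1) → W_a/(P₁V₁) = 0.5329.
Path (b) isobaric: W = P₁(V₂ − V₁) → W_b/(P₁V₁) = 0.821.
W_a / W_b = 0.5329 / 0.821 = 0.6491.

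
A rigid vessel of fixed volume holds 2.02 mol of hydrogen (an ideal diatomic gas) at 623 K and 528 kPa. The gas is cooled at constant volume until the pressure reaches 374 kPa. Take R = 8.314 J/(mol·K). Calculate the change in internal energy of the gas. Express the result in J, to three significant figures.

Constant volume ⇒ W = 0, so Q = ΔU = nCᵥΔT with Cᵥ = 5R/2 = 20.79 J/(mol·K).
At constant V, T₂/T₁ = P₂/P₁ ⇒ ΔT = T₁(P₂/P₁ − 1) = 623·(374/528 − 1) = -181.7 K.
ΔU = (2.02)(20.79)(-181.7) = -7629 J.

ΔU ≈ -7630 J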